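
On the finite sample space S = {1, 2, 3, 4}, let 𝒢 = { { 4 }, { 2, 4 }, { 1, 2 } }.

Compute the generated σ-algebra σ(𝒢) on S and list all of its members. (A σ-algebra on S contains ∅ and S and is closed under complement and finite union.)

|σ(𝒢)| = 16.  σ(𝒢) = { ∅, { 1 }, { 2 }, { 3 }, { 4 }, { 1, 2 }, { 1, 3 }, { 1, 4 }, { 2, 3 }, { 2, 4 }, { 3, 4 }, { 1, 2, 3 }, { 1, 2, 4 }, { 1, 3, 4 }, { 2, 3, 4 }, S }

Check:
Take S₀ = 𝒢 ∪ {∅, S} = { ∅, { 4 }, { 1, 2 }, { 2, 4 }, S }.
Iteration 1: 4 new —
  { 1, 3 }  = complement { 2, 4 }
  { 3, 4 }  = complement { 1, 2 }
  { 1, 2, 3 }  = complement { 4 }
  { 1, 2, 4 }  = { 1, 2 } ∪ { 4 }
  — 9 sets.
Iteration 2. New:
  { 3 }  = complement { 1, 2, 4 }
  { 1, 3, 4 }  = { 3, 4 } ∪ { 1, 3 }
  { 2, 3, 4 }  = { 3, 4 } ∪ { 2, 4 }
  — 12 sets.
Iteration 3. New:
  { 1 }  = complement { 2, 3, 4 }
  { 2 }  = complement { 1, 3, 4 }
  — 14 sets.
Iteration 4 adds 2:
  { 1, 4 }  = { 4 } ∪ { 1 }
  { 2, 3 }  = { 3 } ∪ { 2 }
  — 16 sets.
Iteration 5: no new sets; the family is a σ-algebra.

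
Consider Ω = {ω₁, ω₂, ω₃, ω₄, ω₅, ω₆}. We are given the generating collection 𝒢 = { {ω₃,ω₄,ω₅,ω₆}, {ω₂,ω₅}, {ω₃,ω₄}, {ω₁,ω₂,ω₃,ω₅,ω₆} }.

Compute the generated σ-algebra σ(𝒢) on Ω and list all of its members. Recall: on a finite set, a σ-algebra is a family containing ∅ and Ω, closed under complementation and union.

Begin from { ∅, {ω₂,ω₅}, {ω₃,ω₄}, {ω₃,ω₄,ω₅,ω₆}, {ω₁,ω₂,ω₃,ω₅,ω₆}, Ω } (that is, 𝒢 plus ∅ and Ω).
Step 1 (6 new):
  {ω₄}  = ᶜ of {ω₁,ω₂,ω₃,ω₅,ω₆}
  {ω₁,ω₂}  = ᶜ of {ω₃,ω₄,ω₅,ω₆}
  {ω₁,ω₂,ω₅,ω₆}  = ᶜ of {ω₃,ω₄}
  {ω₁,ω₃,ω₄,ω₆}  = ᶜ of {ω₂,ω₅}
  {ω₂,ω₃,ω₄,ω₅}  = {ω₂,ω₅} ∪ {ω₃,ω₄}
  {ω₂,ω₃,ω₄,ω₅,ω₆}  = {ω₂,ω₅} ∪ {ω₃,ω₄,ω₅,ω₆}
Step 2: 10 new —
  {ω₁}  = ᶜ of {ω₂,ω₃,ω₄,ω₅,ω₆}
  {ω₁,ω₆}  = ᶜ of {ω₂,ω₃,ω₄,ω₅}
  {ω₁,ω₂,ω₄}  = {ω₁,ω₂} ∪ {ω₄}
  {ω₁,ω₂,ω₅}  = {ω₂,ω₅} ∪ {ω₁,ω₂}
  {ω₂,ω₄,ω₅}  = {ω₂,ω₅} ∪ {ω₄}
  {ω₁,ω₂,ω₃,ω₄}  = {ω₃,ω₄} ∪ {ω₁,ω₂}
  {ω₁,ω₂,ω₃,ω₄,ω₅}  = {ω₁,ω₂} ∪ {ω₂,ω₃,ω₄,ω₅}
  {ω₁,ω₂,ω₃,ω₄,ω₆}  = {ω₁,ω₂} ∪ {ω₁,ω₃,ω₄,ω₆}
  {ω₁,ω₂,ω₄,ω₅,ω₆}  = {ω₄} ∪ {ω₁,ω₂,ω₅,ω₆}
  {ω₁,ω₃,ω₄,ω₅,ω₆}  = {ω₃,ω₄,ω₅,ω₆} ∪ {ω₁,ω₃,ω₄,ω₆}
Step 3. New:
  {ω₂}  = ᶜ of {ω₁,ω₃,ω₄,ω₅,ω₆}
  {ω₃}  = ᶜ of {ω₁,ω₂,ω₄,ω₅,ω₆}
  {ω₅}  = ᶜ of {ω₁,ω₂,ω₃,ω₄,ω₆}
  {ω₆}  = ᶜ of {ω₁,ω₂,ω₃,ω₄,ω₅}
  {ω₁,ω₄}  = {ω₄} ∪ {ω₁}
  {ω₅,ω₆}  = ᶜ of {ω₁,ω₂,ω₃,ω₄}
  {ω₁,ω₂,ω₆}  = {ω₁,ω₆} ∪ {ω₁,ω₂}
  {ω₁,ω₃,ω₄}  = {ω₃,ω₄} ∪ {ω₁}
  {ω₁,ω₃,ω₆}  = ᶜ of {ω₂,ω₄,ω₅}
  {ω₁,ω₄,ω₆}  = {ω₁,ω₆} ∪ {ω₄}
  {ω₃,ω₄,ω₆}  = ᶜ of {ω₁,ω₂,ω₅}
  {ω₃,ω₅,ω₆}  = ᶜ of {ω₁,ω₂,ω₄}
  {ω₁,ω₂,ω₄,ω₅}  = {ω₂,ω₅} ∪ {ω₁,ω₂,ω₄}
  {ω₁,ω₂,ω₄,ω₆}  = {ω₁,ω₆} ∪ {ω₁,ω₂,ω₄}
Step 4. New:
  {ω₁,ω₃}  = {ω₁} ∪ {ω₃}
  {ω₁,ω₅}  = {ω₁} ∪ {ω₅}
  {ω₂,ω₃}  = {ω₂} ∪ {ω₃}
  {ω₂,ω₄}  = {ω₂} ∪ {ω₄}
  {ω₂,ω₆}  = {ω₂} ∪ {ω₆}
  {ω₃,ω₅}  = ᶜ of {ω₁,ω₂,ω₄,ω₆}
  {ω₃,ω₆}  = ᶜ of {ω₁,ω₂,ω₄,ω₅}
  {ω₄,ω₅}  = {ω₅} ∪ {ω₄}
  {ω₄,ω₆}  = {ω₆} ∪ {ω₄}
  {ω₁,ω₂,ω₃}  = {ω₁,ω₂} ∪ {ω₃}
  {ω₁,ω₄,ω₅}  = {ω₅} ∪ {ω₁,ω₄}
  {ω₁,ω₅,ω₆}  = {ω₅,ω₆} ∪ {ω₁}
  {ω₂,ω₃,ω₄}  = {ω₃,ω₄} ∪ {ω₂}
  {ω₂,ω₃,ω₅}  = ᶜ of {ω₁,ω₄,ω₆}
  {ω₂,ω₅,ω₆}  = ᶜ of {ω₁,ω₃,ω₄}
  {ω₃,ω₄,ω₅}  = ᶜ of {ω₁,ω₂,ω₆}
  {ω₄,ω₅,ω₆}  = {ω₅,ω₆} ∪ {ω₄}
  {ω₁,ω₂,ω₃,ω₅}  = {ω₃} ∪ {ω₁,ω₂,ω₅}
  {ω₁,ω₂,ω₃,ω₆}  = {ω₁,ω₂} ∪ {ω₁,ω₃,ω₆}
  {ω₁,ω₃,ω₄,ω₅}  = {ω₅} ∪ {ω₁,ω₃,ω₄}
  {ω₁,ω₃,ω₅,ω₆}  = {ω₅,ω₆} ∪ {ω₁,ω₃,ω₆}
  {ω₁,ω₄,ω₅,ω₆}  = {ω₅,ω₆} ∪ {ω₁,ω₄,ω₆}
  {ω₂,ω₃,ω₄,ω₆}  = {ω₂} ∪ {ω₃,ω₄,ω₆}
  {ω₂,ω₃,ω₅,ω₆}  = ᶜ of {ω₁,ω₄}
  {ω₂,ω₄,ω₅,ω₆}  = {ω₅,ω₆} ∪ {ω₂,ω₄,ω₅}
Step 5. New:
  {ω₁,ω₃,ω₅}  = {ω₁,ω₃} ∪ {ω₁,ω₅}
  {ω₂,ω₃,ω₆}  = ᶜ of {ω₁,ω₄,ω₅}
  {ω₂,ω₄,ω₆}  = {ω₂} ∪ {ω₄,ω₆}
Step 6: already closed under ᶜ and ∪.

Hence σ(𝒢) has 64 members: { ∅, {ω₁}, {ω₂}, {ω₃}, {ω₄}, {ω₅}, {ω₆}, {ω₁,ω₂}, {ω₁,ω₃}, {ω₁,ω₄}, {ω₁,ω₅}, {ω₁,ω₆}, {ω₂,ω₃}, {ω₂,ω₄}, {ω₂,ω₅}, {ω₂,ω₆}, {ω₃,ω₄}, {ω₃,ω₅}, {ω₃,ω₆}, {ω₄,ω₅}, {ω₄,ω₆}, {ω₅,ω₆}, {ω₁,ω₂,ω₃}, {ω₁,ω₂,ω₄}, {ω₁,ω₂,ω₅}, {ω₁,ω₂,ω₆}, {ω₁,ω₃,ω₄}, {ω₁,ω₃,ω₅}, {ω₁,ω₃,ω₆}, {ω₁,ω₄,ω₅}, {ω₁,ω₄,ω₆}, {ω₁,ω₅,ω₆}, {ω₂,ω₃,ω₄}, {ω₂,ω₃,ω₅}, {ω₂,ω₃,ω₆}, {ω₂,ω₄,ω₅}, {ω₂,ω₄,ω₆}, {ω₂,ω₅,ω₆}, {ω₃,ω₄,ω₅}, {ω₃,ω₄,ω₆}, {ω₃,ω₅,ω₆}, {ω₄,ω₅,ω₆}, {ω₁,ω₂,ω₃,ω₄}, {ω₁,ω₂,ω₃,ω₅}, {ω₁,ω₂,ω₃,ω₆}, {ω₁,ω₂,ω₄,ω₅}, {ω₁,ω₂,ω₄,ω₆}, {ω₁,ω₂,ω₅,ω₆}, {ω₁,ω₃,ω₄,ω₅}, {ω₁,ω₃,ω₄,ω₆}, {ω₁,ω₃,ω₅,ω₆}, {ω₁,ω₄,ω₅,ω₆}, {ω₂,ω₃,ω₄,ω₅}, {ω₂,ω₃,ω₄,ω₆}, {ω₂,ω₃,ω₅,ω₆}, {ω₂,ω₄,ω₅,ω₆}, {ω₃,ω₄,ω₅,ω₆}, {ω₁,ω₂,ω₃,ω₄,ω₅}, {ω₁,ω₂,ω₃,ω₄,ω₆}, {ω₁,ω₂,ω₃,ω₅,ω₆}, {ω₁,ω₂,ω₄,ω₅,ω₆}, {ω₁,ω₃,ω₄,ω₅,ω₆}, {ω₂,ω₃,ω₄,ω₅,ω₆}, Ω }.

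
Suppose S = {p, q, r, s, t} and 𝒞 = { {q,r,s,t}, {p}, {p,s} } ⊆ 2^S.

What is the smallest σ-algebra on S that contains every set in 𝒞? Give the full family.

Answer: σ(𝒞) = { {}, {p}, {s}, {p,s}, {q,r,t}, {p,q,r,t}, {q,r,s,t}, S }

Check:
Start: 𝒞 ∪ {∅, S} = { {}, {p}, {p,s}, {q,r,s,t}, S }.
Pass 1 adds 1:
  {q,r,t}  = {p,s}ᶜ
  [6 total]
Pass 2. New:
  {p,q,r,t}  = {q,r,t} ∪ {p}
  [7 total]
Pass 3: 1 new —
  {s}  = {p,q,r,t}ᶜ
  [8 total]
After Pass 4 the family is unchanged; done.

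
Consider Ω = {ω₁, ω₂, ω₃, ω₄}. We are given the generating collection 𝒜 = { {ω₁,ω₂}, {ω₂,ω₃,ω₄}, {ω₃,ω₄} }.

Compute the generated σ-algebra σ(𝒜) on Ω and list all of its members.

σ(𝒜) (8 sets): { {}, {ω₁}, {ω₂}, {ω₁,ω₂}, {ω₃,ω₄}, {ω₁,ω₃,ω₄}, {ω₂,ω₃,ω₄}, Ω }

Trace:
Begin from { {}, {ω₁,ω₂}, {ω₃,ω₄}, {ω₂,ω₃,ω₄}, Ω } (that is, 𝒜 plus ∅ and Ω).
Round 1: 1 new —
  {ω₁}  = ᶜ of {ω₂,ω₃,ω₄}
  (now 6)
Round 2. New:
  {ω₁,ω₃,ω₄}  = {ω₃,ω₄} ∪ {ω₁}
  (now 7)
Round 3 (1 new):
  {ω₂}  = ᶜ of {ω₁,ω₃,ω₄}
  (now 8)
Round 4: already closed under ᶜ and ∪.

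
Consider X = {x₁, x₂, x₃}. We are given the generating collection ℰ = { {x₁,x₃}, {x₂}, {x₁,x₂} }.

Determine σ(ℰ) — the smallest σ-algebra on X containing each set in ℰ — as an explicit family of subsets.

σ(ℰ) (8 sets): { {}, {x₁}, {x₂}, {x₃}, {x₁,x₂}, {x₁,x₃}, {x₂,x₃}, X }

Trace:
Seed the family with ℰ together with ∅ and X: { {}, {x₂}, {x₁,x₂}, {x₁,x₃}, X }.
Iteration 1: 1 new —
  {x₃}  = X∖{x₁,x₂}
  (now 6)
Iteration 2: 1 new —
  {x₂,x₃}  = {x₃} ∪ {x₂}
  (now 7)
Iteration 3 (1 new):
  {x₁}  = X∖{x₂,x₃}
  (now 8)
After Iteration 4 the family is unchanged; done.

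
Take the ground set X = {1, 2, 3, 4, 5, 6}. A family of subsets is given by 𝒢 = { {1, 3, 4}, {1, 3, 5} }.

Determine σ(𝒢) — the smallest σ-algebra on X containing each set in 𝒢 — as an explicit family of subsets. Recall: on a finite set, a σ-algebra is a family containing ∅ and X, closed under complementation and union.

Seed the family with 𝒢 together with ∅ and X: { ∅, {1, 3, 4}, {1, 3, 5}, X }.
Pass 1. New:
  {2, 4, 6}  = ᶜ of {1, 3, 5}
  {2, 5, 6}  = ᶜ of {1, 3, 4}
  {1, 3, 4, 5}  = {1, 3, 5} ∪ {1, 3, 4}
Pass 2: 4 new —
  {2, 6}  = ᶜ of {1, 3, 4, 5}
  {2, 4, 5, 6}  = {2, 4, 6} ∪ {2, 5, 6}
  {1, 2, 3, 4, 6}  = {2, 4, 6} ∪ {1, 3, 4}
  {1, 2, 3, 5, 6}  = {1, 3, 5} ∪ {2, 5, 6}
Pass 3 (3 new):
  {4}  = ᶜ of {1, 2, 3, 5, 6}
  {5}  = ᶜ of {1, 2, 3, 4, 6}
  {1, 3}  = ᶜ of {2, 4, 5, 6}
Pass 4 adds 2:
  {4, 5}  = {4} ∪ {5}
  {1, 2, 3, 6}  = {1, 3} ∪ {2, 6}
Pass 5: stable.

Therefore σ(𝒢) = { ∅, {4}, {5}, {1, 3}, {2, 6}, {4, 5}, {1, 3, 4}, {1, 3, 5}, {2, 4, 6}, {2, 5, 6}, {1, 2, 3, 6}, {1, 3, 4, 5}, {2, 4, 5, 6}, {1, 2, 3, 4, 6}, {1, 2, 3, 5, 6}, X } (|σ(𝒢)| = 16).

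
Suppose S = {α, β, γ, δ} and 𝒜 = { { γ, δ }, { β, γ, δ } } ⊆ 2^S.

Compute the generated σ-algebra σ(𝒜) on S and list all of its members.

σ(𝒜) (8 sets): { {}, { α }, { β }, { α, β }, { γ, δ }, { α, γ, δ }, { β, γ, δ }, S }

Trace:
Begin from { {}, { γ, δ }, { β, γ, δ }, S } (that is, 𝒜 plus ∅ and S).
Pass 1. New:
  { α }  = ᶜ of { β, γ, δ }
  { α, β }  = ᶜ of { γ, δ }
Pass 2: 1 new —
  { α, γ, δ }  = { γ, δ } ∪ { α }
Pass 3: 1 new —
  { β }  = ᶜ of { α, γ, δ }
Pass 4: closed — nothing new.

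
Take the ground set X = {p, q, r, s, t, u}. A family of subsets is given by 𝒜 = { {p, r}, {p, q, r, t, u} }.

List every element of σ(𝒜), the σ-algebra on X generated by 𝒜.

Initial family (4 sets): { ∅, {p, r}, {p, q, r, t, u}, X }.
Step 1 adds 2:
  {s}  = X∖{p, q, r, t, u}
  {q, s, t, u}  = X∖{p, r}
Step 2 adds 1:
  {p, r, s}  = {p, r} ∪ {s}
Step 3: +1 →
  {q, t, u}  = X∖{p, r, s}
Step 4 adds nothing — fixpoint reached.

Therefore σ(𝒜) = { ∅, {s}, {p, r}, {p, r, s}, {q, t, u}, {q, s, t, u}, {p, q, r, t, u}, X } (|σ(𝒜)| = 8).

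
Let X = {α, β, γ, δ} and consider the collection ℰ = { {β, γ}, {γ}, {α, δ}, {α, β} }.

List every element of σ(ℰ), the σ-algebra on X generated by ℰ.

σ(ℰ) (16 sets): { {}, {α}, {β}, {γ}, {δ}, {α, β}, {α, γ}, {α, δ}, {β, γ}, {β, δ}, {γ, δ}, {α, β, γ}, {α, β, δ}, {α, γ, δ}, {β, γ, δ}, X }

Trace:
Initial family (6 sets): { {}, {γ}, {α, β}, {α, δ}, {β, γ}, X }.
Round 1: +4 →
  {γ, δ}  = complement {α, β}
  {α, β, γ}  = {γ} ∪ {α, β}
  {α, β, δ}  = complement {γ}
  {α, γ, δ}  = {γ} ∪ {α, δ}
  [10 total]
Round 2. New:
  {β}  = complement {α, γ, δ}
  {δ}  = complement {α, β, γ}
  {β, γ, δ}  = {γ, δ} ∪ {β, γ}
  [13 total]
Round 3: +2 →
  {α}  = complement {β, γ, δ}
  {β, δ}  = {δ} ∪ {β}
  [15 total]
Round 4 (1 new):
  {α, γ}  = complement {β, δ}
  [16 total]
Round 5: closed — nothing new.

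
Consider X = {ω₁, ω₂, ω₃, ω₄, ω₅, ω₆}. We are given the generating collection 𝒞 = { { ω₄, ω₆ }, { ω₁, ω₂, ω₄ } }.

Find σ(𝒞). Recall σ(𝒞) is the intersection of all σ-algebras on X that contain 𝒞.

Seed the family with 𝒞 together with ∅ and X: { {}, { ω₄, ω₆ }, { ω₁, ω₂, ω₄ }, X }.
Round 1 adds 3:
  { ω₃, ω₅, ω₆ }  = X∖{ ω₁, ω₂, ω₄ }
  { ω₁, ω₂, ω₃, ω₅ }  = X∖{ ω₄, ω₆ }
  { ω₁, ω₂, ω₄, ω₆ }  = { ω₁, ω₂, ω₄ } ∪ { ω₄, ω₆ }
Round 2 adds 4:
  { ω₃, ω₅ }  = X∖{ ω₁, ω₂, ω₄, ω₆ }
  { ω₃, ω₄, ω₅, ω₆ }  = { ω₃, ω₅, ω₆ } ∪ { ω₄, ω₆ }
  { ω₁, ω₂, ω₃, ω₄, ω₅ }  = { ω₁, ω₂, ω₃, ω₅ } ∪ { ω₁, ω₂, ω₄ }
  { ω₁, ω₂, ω₃, ω₅, ω₆ }  = { ω₃, ω₅, ω₆ } ∪ { ω₁, ω₂, ω₃, ω₅ }
Round 3: +3 →
  { ω₄ }  = X∖{ ω₁, ω₂, ω₃, ω₅, ω₆ }
  { ω₆ }  = X∖{ ω₁, ω₂, ω₃, ω₄, ω₅ }
  { ω₁, ω₂ }  = X∖{ ω₃, ω₄, ω₅, ω₆ }
Round 4: 2 new —
  { ω₁, ω₂, ω₆ }  = { ω₁, ω₂ } ∪ { ω₆ }
  { ω₃, ω₄, ω₅ }  = { ω₄ } ∪ { ω₃, ω₅ }
Round 5: stable.

σ(𝒞) = { {}, { ω₄ }, { ω₆ }, { ω₁, ω₂ }, { ω₃, ω₅ }, { ω₄, ω₆ }, { ω₁, ω₂, ω₄ }, { ω₁, ω₂, ω₆ }, { ω₃, ω₄, ω₅ }, { ω₃, ω₅, ω₆ }, { ω₁, ω₂, ω₃, ω₅ }, { ω₁, ω₂, ω₄, ω₆ }, { ω₃, ω₄, ω₅, ω₆ }, { ω₁, ω₂, ω₃, ω₄, ω₅ }, { ω₁, ω₂, ω₃, ω₅, ω₆ }, X }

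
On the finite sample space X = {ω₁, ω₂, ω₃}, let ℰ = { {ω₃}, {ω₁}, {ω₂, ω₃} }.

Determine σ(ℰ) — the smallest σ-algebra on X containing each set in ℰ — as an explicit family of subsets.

σ(ℰ) (8 sets): { ∅, {ω₁}, {ω₂}, {ω₃}, {ω₁, ω₂}, {ω₁, ω₃}, {ω₂, ω₃}, X }

Trace:
Start: ℰ ∪ {∅, X} = { ∅, {ω₁}, {ω₃}, {ω₂, ω₃}, X }.
Pass 1 (2 new):
  {ω₁, ω₂}  = X∖{ω₃}
  {ω₁, ω₃}  = {ω₃} ∪ {ω₁}
  |family| = 7
Pass 2 adds 1:
  {ω₂}  = X∖{ω₁, ω₃}
  |family| = 8
Pass 3: no new sets; the family is a σ-algebra.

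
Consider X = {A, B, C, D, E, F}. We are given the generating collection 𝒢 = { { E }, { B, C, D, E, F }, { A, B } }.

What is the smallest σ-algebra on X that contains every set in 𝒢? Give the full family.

σ(𝒢) = { ∅, { A }, { B }, { E }, { A, B }, { A, E }, { B, E }, { A, B, E }, { C, D, F }, { A, C, D, F }, { B, C, D, F }, { C, D, E, F }, { A, B, C, D, F }, { A, C, D, E, F }, { B, C, D, E, F }, X }

Derivation:
Initial family (5 sets): { ∅, { E }, { A, B }, { B, C, D, E, F }, X }.
Iteration 1: +4 →
  { A }  = ᶜ of { B, C, D, E, F }
  { A, B, E }  = { A, B } ∪ { E }
  { C, D, E, F }  = ᶜ of { A, B }
  { A, B, C, D, F }  = ᶜ of { E }
  (now 9)
Iteration 2 (3 new):
  { A, E }  = { E } ∪ { A }
  { C, D, F }  = ᶜ of { A, B, E }
  { A, C, D, E, F }  = { C, D, E, F } ∪ { A }
  (now 12)
Iteration 3 (3 new):
  { B }  = ᶜ of { A, C, D, E, F }
  { A, C, D, F }  = { C, D, F } ∪ { A }
  { B, C, D, F }  = ᶜ of { A, E }
  (now 15)
Iteration 4 adds 1:
  { B, E }  = ᶜ of { A, C, D, F }
  (now 16)
Iteration 5: no new sets; the family is a σ-algebra.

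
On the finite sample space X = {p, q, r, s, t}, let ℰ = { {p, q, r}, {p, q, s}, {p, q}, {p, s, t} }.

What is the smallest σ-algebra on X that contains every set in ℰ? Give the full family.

Begin from { {}, {p, q}, {p, q, r}, {p, q, s}, {p, s, t}, X } (that is, ℰ plus ∅ and X).
Round 1: 6 new —
  {q, r}  = {p, s, t}ᶜ
  {r, t}  = {p, q, s}ᶜ
  {s, t}  = {p, q, r}ᶜ
  {r, s, t}  = {p, q}ᶜ
  {p, q, r, s}  = {p, q, r} ∪ {p, q, s}
  {p, q, s, t}  = {p, s, t} ∪ {p, q}
  — 12 sets.
Round 2: 6 new —
  {r}  = {p, q, s, t}ᶜ
  {t}  = {p, q, r, s}ᶜ
  {q, r, t}  = {q, r} ∪ {r, t}
  {p, q, r, t}  = {p, q, r} ∪ {r, t}
  {p, r, s, t}  = {p, s, t} ∪ {r, s, t}
  {q, r, s, t}  = {r, s, t} ∪ {q, r}
  — 18 sets.
Round 3 (5 new):
  {p}  = {q, r, s, t}ᶜ
  {q}  = {p, r, s, t}ᶜ
  {s}  = {p, q, r, t}ᶜ
  {p, s}  = {q, r, t}ᶜ
  {p, q, t}  = {p, q} ∪ {t}
  — 23 sets.
Round 4. New:
  {p, r}  = {r} ∪ {p}
  {p, t}  = {t} ∪ {p}
  {q, s}  = {q} ∪ {s}
  {q, t}  = {q} ∪ {t}
  {r, s}  = {p, q, t}ᶜ
  {p, r, s}  = {r} ∪ {p, s}
  {p, r, t}  = {r, t} ∪ {p}
  {q, r, s}  = {q, r} ∪ {s}
  {q, s, t}  = {q} ∪ {s, t}
  — 32 sets.
Round 5: already closed under ᶜ and ∪.

|σ(ℰ)| = 32.  σ(ℰ) = { {}, {p}, {q}, {r}, {s}, {t}, {p, q}, {p, r}, {p, s}, {p, t}, {q, r}, {q, s}, {q, t}, {r, s}, {r, t}, {s, t}, {p, q, r}, {p, q, s}, {p, q, t}, {p, r, s}, {p, r, t}, {p, s, t}, {q, r, s}, {q, r, t}, {q, s, t}, {r, s, t}, {p, q, r, s}, {p, q, r, t}, {p, q, s, t}, {p, r, s, t}, {q, r, s, t}, X }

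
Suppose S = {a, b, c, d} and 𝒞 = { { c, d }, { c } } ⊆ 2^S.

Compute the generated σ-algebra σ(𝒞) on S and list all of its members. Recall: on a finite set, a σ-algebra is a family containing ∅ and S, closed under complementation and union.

Start: 𝒞 ∪ {∅, S} = { ∅, { c }, { c, d }, S }.
Step 1. New:
  { a, b }  = ᶜ of { c, d }
  { a, b, d }  = ᶜ of { c }
  — 6 sets.
Step 2 (1 new):
  { a, b, c }  = { c } ∪ { a, b }
  — 7 sets.
Step 3: 1 new —
  { d }  = ᶜ of { a, b, c }
  — 8 sets.
Step 4: closed — nothing new.

σ(𝒞) = { ∅, { c }, { d }, { a, b }, { c, d }, { a, b, c }, { a, b, d }, S }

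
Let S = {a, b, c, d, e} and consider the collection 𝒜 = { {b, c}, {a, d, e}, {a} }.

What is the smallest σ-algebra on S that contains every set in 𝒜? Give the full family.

Begin from { {}, {a}, {b, c}, {a, d, e}, S } (that is, 𝒜 plus ∅ and S).
Round 1: +2 →
  {a, b, c}  = {b, c} ∪ {a}
  {b, c, d, e}  = {a}ᶜ
Round 2 adds 1:
  {d, e}  = {a, b, c}ᶜ
Round 3: already closed under ᶜ and ∪.

σ(𝒜) = { {}, {a}, {b, c}, {d, e}, {a, b, c}, {a, d, e}, {b, c, d, e}, S }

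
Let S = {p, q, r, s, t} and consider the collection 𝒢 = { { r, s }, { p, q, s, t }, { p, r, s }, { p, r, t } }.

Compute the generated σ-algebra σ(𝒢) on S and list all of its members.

σ(𝒢) (32 sets): { {  }, { p }, { q }, { r }, { s }, { t }, { p, q }, { p, r }, { p, s }, { p, t }, { q, r }, { q, s }, { q, t }, { r, s }, { r, t }, { s, t }, { p, q, r }, { p, q, s }, { p, q, t }, { p, r, s }, { p, r, t }, { p, s, t }, { q, r, s }, { q, r, t }, { q, s, t }, { r, s, t }, { p, q, r, s }, { p, q, r, t }, { p, q, s, t }, { p, r, s, t }, { q, r, s, t }, S }

Working:
Initial family (6 sets): { {  }, { r, s }, { p, r, s }, { p, r, t }, { p, q, s, t }, S }.
Step 1. New:
  { r }  = complement { p, q, s, t }
  { q, s }  = complement { p, r, t }
  { q, t }  = complement { p, r, s }
  { p, q, t }  = complement { r, s }
  { p, r, s, t }  = { p, r, s } ∪ { p, r, t }
Step 2. New:
  { q }  = complement { p, r, s, t }
  { q, r, s }  = { r, s } ∪ { q, s }
  { q, r, t }  = { q, t } ∪ { r }
  { q, s, t }  = { q, t } ∪ { q, s }
  { p, q, r, s }  = { p, r, s } ∪ { q, s }
  { p, q, r, t }  = { q, t } ∪ { p, r, t }
  { q, r, s, t }  = { q, t } ∪ { r, s }
Step 3 (7 new):
  { p }  = complement { q, r, s, t }
  { s }  = complement { p, q, r, t }
  { t }  = complement { p, q, r, s }
  { p, r }  = complement { q, s, t }
  { p, s }  = complement { q, r, t }
  { p, t }  = complement { q, r, s }
  { q, r }  = { r } ∪ { q }
Step 4 (7 new):
  { p, q }  = { q } ∪ { p }
  { r, t }  = { t } ∪ { r }
  { s, t }  = { t } ∪ { s }
  { p, q, r }  = { q } ∪ { p, r }
  { p, q, s }  = { q } ∪ { p, s }
  { p, s, t }  = complement { q, r }
  { r, s, t }  = { r, s } ∪ { t }
Step 5: already closed under ᶜ and ∪.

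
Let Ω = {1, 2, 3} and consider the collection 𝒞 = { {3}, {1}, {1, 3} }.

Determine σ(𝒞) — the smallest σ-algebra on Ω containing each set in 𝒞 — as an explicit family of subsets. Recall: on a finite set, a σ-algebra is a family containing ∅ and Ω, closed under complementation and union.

Seed the family with 𝒞 together with ∅ and Ω: { {}, {1}, {3}, {1, 3}, Ω }.
Step 1. New:
  {2}  = Ω∖{1, 3}
  {1, 2}  = Ω∖{3}
  {2, 3}  = Ω∖{1}
  |family| = 8
Step 2 adds nothing — fixpoint reached.

Therefore σ(𝒞) = { {}, {1}, {2}, {3}, {1, 2}, {1, 3}, {2, 3}, Ω } (|σ(𝒞)| = 8).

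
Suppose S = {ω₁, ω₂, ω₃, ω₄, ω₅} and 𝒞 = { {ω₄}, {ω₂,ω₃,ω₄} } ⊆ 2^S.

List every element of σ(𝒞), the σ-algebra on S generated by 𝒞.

σ(𝒞) (8 sets): { {}, {ω₄}, {ω₁,ω₅}, {ω₂,ω₃}, {ω₁,ω₄,ω₅}, {ω₂,ω₃,ω₄}, {ω₁,ω₂,ω₃,ω₅}, S }

Derivation:
Start: 𝒞 ∪ {∅, S} = { {}, {ω₄}, {ω₂,ω₃,ω₄}, S }.
Round 1 adds 2:
  {ω₁,ω₅}  = S∖{ω₂,ω₃,ω₄}
  {ω₁,ω₂,ω₃,ω₅}  = S∖{ω₄}
  (now 6)
Round 2: 1 new —
  {ω₁,ω₄,ω₅}  = {ω₁,ω₅} ∪ {ω₄}
  (now 7)
Round 3 (1 new):
  {ω₂,ω₃}  = S∖{ω₁,ω₄,ω₅}
  (now 8)
Round 4: stable.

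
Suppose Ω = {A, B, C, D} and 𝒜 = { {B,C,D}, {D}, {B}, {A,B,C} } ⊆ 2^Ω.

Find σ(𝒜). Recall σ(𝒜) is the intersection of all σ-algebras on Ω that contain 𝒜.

Answer: σ(𝒜) = { ∅, {A}, {B}, {C}, {D}, {A,B}, {A,C}, {A,D}, {B,C}, {B,D}, {C,D}, {A,B,C}, {A,B,D}, {A,C,D}, {B,C,D}, Ω }

Trace:
Take S₀ = 𝒜 ∪ {∅, Ω} = { ∅, {B}, {D}, {A,B,C}, {B,C,D}, Ω }.
Pass 1. New:
  {A}  = Ω∖{B,C,D}
  {B,D}  = {D} ∪ {B}
  {A,C,D}  = Ω∖{B}
  — 9 sets.
Pass 2. New:
  {A,B}  = {B} ∪ {A}
  {A,C}  = Ω∖{B,D}
  {A,D}  = {D} ∪ {A}
  {A,B,D}  = {B,D} ∪ {A}
  — 13 sets.
Pass 3. New:
  {C}  = Ω∖{A,B,D}
  {B,C}  = Ω∖{A,D}
  {C,D}  = Ω∖{A,B}
  — 16 sets.
After Pass 4 the family is unchanged; done.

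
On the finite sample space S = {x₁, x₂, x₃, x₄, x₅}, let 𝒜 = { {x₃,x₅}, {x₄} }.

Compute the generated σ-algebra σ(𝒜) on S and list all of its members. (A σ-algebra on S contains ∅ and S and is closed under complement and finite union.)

σ(𝒜) (8 sets): { ∅, {x₄}, {x₁,x₂}, {x₃,x₅}, {x₁,x₂,x₄}, {x₃,x₄,x₅}, {x₁,x₂,x₃,x₅}, S }

Trace:
Start: 𝒜 ∪ {∅, S} = { ∅, {x₄}, {x₃,x₅}, S }.
Pass 1: +3 →
  {x₁,x₂,x₄}  = ᶜ of {x₃,x₅}
  {x₃,x₄,x₅}  = {x₃,x₅} ∪ {x₄}
  {x₁,x₂,x₃,x₅}  = ᶜ of {x₄}
  — 7 sets.
Pass 2 (1 new):
  {x₁,x₂}  = ᶜ of {x₃,x₄,x₅}
  — 8 sets.
Pass 3: already closed under ᶜ and ∪.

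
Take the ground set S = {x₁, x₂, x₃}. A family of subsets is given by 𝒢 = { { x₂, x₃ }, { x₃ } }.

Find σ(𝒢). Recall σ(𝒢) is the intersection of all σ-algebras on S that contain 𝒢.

Seed the family with 𝒢 together with ∅ and S: { ∅, { x₃ }, { x₂, x₃ }, S }.
Iteration 1 (2 new):
  { x₁ }  = ᶜ of { x₂, x₃ }
  { x₁, x₂ }  = ᶜ of { x₃ }
  [6 total]
Iteration 2: +1 →
  { x₁, x₃ }  = { x₃ } ∪ { x₁ }
  [7 total]
Iteration 3 adds 1:
  { x₂ }  = ᶜ of { x₁, x₃ }
  [8 total]
Iteration 4: closed — nothing new.

Hence σ(𝒢) has 8 members: { ∅, { x₁ }, { x₂ }, { x₃ }, { x₁, x₂ }, { x₁, x₃ }, { x₂, x₃ }, S }.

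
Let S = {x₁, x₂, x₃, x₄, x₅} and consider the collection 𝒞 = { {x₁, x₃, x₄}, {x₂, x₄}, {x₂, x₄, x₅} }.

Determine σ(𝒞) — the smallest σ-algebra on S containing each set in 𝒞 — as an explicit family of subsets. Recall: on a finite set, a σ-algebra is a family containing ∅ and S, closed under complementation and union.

Initial family (5 sets): { {}, {x₂, x₄}, {x₁, x₃, x₄}, {x₂, x₄, x₅}, S }.
Step 1 adds 4:
  {x₁, x₃}  = complement {x₂, x₄, x₅}
  {x₂, x₅}  = complement {x₁, x₃, x₄}
  {x₁, x₃, x₅}  = complement {x₂, x₄}
  {x₁, x₂, x₃, x₄}  = {x₁, x₃, x₄} ∪ {x₂, x₄}
  (now 9)
Step 2 adds 3:
  {x₅}  = complement {x₁, x₂, x₃, x₄}
  {x₁, x₂, x₃, x₅}  = {x₂, x₅} ∪ {x₁, x₃, x₅}
  {x₁, x₃, x₄, x₅}  = {x₁, x₃, x₅} ∪ {x₁, x₃, x₄}
  (now 12)
Step 3 (2 new):
  {x₂}  = complement {x₁, x₃, x₄, x₅}
  {x₄}  = complement {x₁, x₂, x₃, x₅}
  (now 14)
Step 4: 2 new —
  {x₄, x₅}  = {x₄} ∪ {x₅}
  {x₁, x₂, x₃}  = {x₁, x₃} ∪ {x₂}
  (now 16)
Step 5: no new sets; the family is a σ-algebra.

Hence σ(𝒞) has 16 members: { {}, {x₂}, {x₄}, {x₅}, {x₁, x₃}, {x₂, x₄}, {x₂, x₅}, {x₄, x₅}, {x₁, x₂, x₃}, {x₁, x₃, x₄}, {x₁, x₃, x₅}, {x₂, x₄, x₅}, {x₁, x₂, x₃, x₄}, {x₁, x₂, x₃, x₅}, {x₁, x₃, x₄, x₅}, S }.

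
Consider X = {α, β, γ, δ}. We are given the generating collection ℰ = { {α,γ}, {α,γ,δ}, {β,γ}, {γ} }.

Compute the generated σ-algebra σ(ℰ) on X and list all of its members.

Begin from { {}, {γ}, {α,γ}, {β,γ}, {α,γ,δ}, X } (that is, ℰ plus ∅ and X).
Step 1 (5 new):
  {β}  = ᶜ of {α,γ,δ}
  {α,δ}  = ᶜ of {β,γ}
  {β,δ}  = ᶜ of {α,γ}
  {α,β,γ}  = {β,γ} ∪ {α,γ}
  {α,β,δ}  = ᶜ of {γ}
  — 11 sets.
Step 2 (2 new):
  {δ}  = ᶜ of {α,β,γ}
  {β,γ,δ}  = {γ} ∪ {β,δ}
  — 13 sets.
Step 3 adds 2:
  {α}  = ᶜ of {β,γ,δ}
  {γ,δ}  = {γ} ∪ {δ}
  — 15 sets.
Step 4: +1 →
  {α,β}  = ᶜ of {γ,δ}
  — 16 sets.
Step 5: closed — nothing new.

Therefore σ(ℰ) = { {}, {α}, {β}, {γ}, {δ}, {α,β}, {α,γ}, {α,δ}, {β,γ}, {β,δ}, {γ,δ}, {α,β,γ}, {α,β,δ}, {α,γ,δ}, {β,γ,δ}, X } (|σ(ℰ)| = 16).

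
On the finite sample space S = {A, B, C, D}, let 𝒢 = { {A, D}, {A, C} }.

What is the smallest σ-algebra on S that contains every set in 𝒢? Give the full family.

Start: 𝒢 ∪ {∅, S} = { {}, {A, C}, {A, D}, S }.
Round 1. New:
  {B, C}  = complement {A, D}
  {B, D}  = complement {A, C}
  {A, C, D}  = {A, C} ∪ {A, D}
  (now 7)
Round 2: +4 →
  {B}  = complement {A, C, D}
  {A, B, C}  = {B, C} ∪ {A, C}
  {A, B, D}  = {A, D} ∪ {B, D}
  {B, C, D}  = {B, C} ∪ {B, D}
  (now 11)
Round 3 adds 3:
  {A}  = complement {B, C, D}
  {C}  = complement {A, B, D}
  {D}  = complement {A, B, C}
  (now 14)
Round 4: +2 →
  {A, B}  = {B} ∪ {A}
  {C, D}  = {C} ∪ {D}
  (now 16)
Round 5: stable.

Therefore σ(𝒢) = { {}, {A}, {B}, {C}, {D}, {A, B}, {A, C}, {A, D}, {B, C}, {B, D}, {C, D}, {A, B, C}, {A, B, D}, {A, C, D}, {B, C, D}, S } (|σ(𝒢)| = 16).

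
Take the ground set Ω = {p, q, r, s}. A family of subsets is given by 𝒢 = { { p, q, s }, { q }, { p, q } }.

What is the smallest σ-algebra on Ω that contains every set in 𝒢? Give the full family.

Start: 𝒢 ∪ {∅, Ω} = { {  }, { q }, { p, q }, { p, q, s }, Ω }.
Iteration 1: 3 new —
  { r }  = complement { p, q, s }
  { r, s }  = complement { p, q }
  { p, r, s }  = complement { q }
  — 8 sets.
Iteration 2: +3 →
  { q, r }  = { r } ∪ { q }
  { p, q, r }  = { r } ∪ { p, q }
  { q, r, s }  = { q } ∪ { r, s }
  — 11 sets.
Iteration 3: +3 →
  { p }  = complement { q, r, s }
  { s }  = complement { p, q, r }
  { p, s }  = complement { q, r }
  — 14 sets.
Iteration 4: +2 →
  { p, r }  = { r } ∪ { p }
  { q, s }  = { s } ∪ { q }
  — 16 sets.
After Iteration 5 the family is unchanged; done.

σ(𝒢) = { {  }, { p }, { q }, { r }, { s }, { p, q }, { p, r }, { p, s }, { q, r }, { q, s }, { r, s }, { p, q, r }, { p, q, s }, { p, r, s }, { q, r, s }, Ω }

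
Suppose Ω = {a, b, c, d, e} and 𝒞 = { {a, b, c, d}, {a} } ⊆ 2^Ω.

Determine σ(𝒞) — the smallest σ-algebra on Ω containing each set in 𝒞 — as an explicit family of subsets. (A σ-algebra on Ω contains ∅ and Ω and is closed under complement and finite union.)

Answer: σ(𝒞) = { {}, {a}, {e}, {a, e}, {b, c, d}, {a, b, c, d}, {b, c, d, e}, Ω }

Working:
Seed the family with 𝒞 together with ∅ and Ω: { {}, {a}, {a, b, c, d}, Ω }.
Iteration 1: 2 new —
  {e}  = ᶜ of {a, b, c, d}
  {b, c, d, e}  = ᶜ of {a}
  (now 6)
Iteration 2. New:
  {a, e}  = {e} ∪ {a}
  (now 7)
Iteration 3 (1 new):
  {b, c, d}  = ᶜ of {a, e}
  (now 8)
Iteration 4: closed — nothing new.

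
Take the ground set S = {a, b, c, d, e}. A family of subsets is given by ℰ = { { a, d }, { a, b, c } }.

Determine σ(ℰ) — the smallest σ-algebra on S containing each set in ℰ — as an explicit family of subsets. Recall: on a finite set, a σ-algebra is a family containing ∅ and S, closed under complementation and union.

Initial family (4 sets): { {}, { a, d }, { a, b, c }, S }.
Pass 1: +3 →
  { d, e }  = { a, b, c }ᶜ
  { b, c, e }  = { a, d }ᶜ
  { a, b, c, d }  = { a, b, c } ∪ { a, d }
  [7 total]
Pass 2 adds 4:
  { e }  = { a, b, c, d }ᶜ
  { a, d, e }  = { d, e } ∪ { a, d }
  { a, b, c, e }  = { b, c, e } ∪ { a, b, c }
  { b, c, d, e }  = { d, e } ∪ { b, c, e }
  [11 total]
Pass 3: +3 →
  { a }  = { b, c, d, e }ᶜ
  { d }  = { a, b, c, e }ᶜ
  { b, c }  = { a, d, e }ᶜ
  [14 total]
Pass 4 (2 new):
  { a, e }  = { e } ∪ { a }
  { b, c, d }  = { b, c } ∪ { d }
  [16 total]
Pass 5: already closed under ᶜ and ∪.

Hence σ(ℰ) has 16 members: { {}, { a }, { d }, { e }, { a, d }, { a, e }, { b, c }, { d, e }, { a, b, c }, { a, d, e }, { b, c, d }, { b, c, e }, { a, b, c, d }, { a, b, c, e }, { b, c, d, e }, S }.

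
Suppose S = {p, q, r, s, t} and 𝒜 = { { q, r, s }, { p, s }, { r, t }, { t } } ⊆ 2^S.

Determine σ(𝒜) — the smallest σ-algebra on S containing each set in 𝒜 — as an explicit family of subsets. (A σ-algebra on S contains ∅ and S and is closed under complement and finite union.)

Initial family (6 sets): { ∅, { t }, { p, s }, { r, t }, { q, r, s }, S }.
Iteration 1. New:
  { p, t }  = { q, r, s }ᶜ
  { p, q, s }  = { r, t }ᶜ
  { p, s, t }  = { p, s } ∪ { t }
  { q, r, t }  = { p, s }ᶜ
  { p, q, r, s }  = { t }ᶜ
  { p, r, s, t }  = { p, s } ∪ { r, t }
  { q, r, s, t }  = { q, r, s } ∪ { r, t }
  |family| = 13
Iteration 2 adds 6:
  { p }  = { q, r, s, t }ᶜ
  { q }  = { p, r, s, t }ᶜ
  { q, r }  = { p, s, t }ᶜ
  { p, r, t }  = { p, t } ∪ { r, t }
  { p, q, r, t }  = { q, r, t } ∪ { p, t }
  { p, q, s, t }  = { p, s, t } ∪ { p, q, s }
  |family| = 19
Iteration 3: +7 →
  { r }  = { p, q, s, t }ᶜ
  { s }  = { p, q, r, t }ᶜ
  { p, q }  = { q } ∪ { p }
  { q, s }  = { p, r, t }ᶜ
  { q, t }  = { q } ∪ { t }
  { p, q, r }  = { q, r } ∪ { p }
  { p, q, t }  = { q } ∪ { p, t }
  |family| = 26
Iteration 4. New:
  { p, r }  = { r } ∪ { p }
  { r, s }  = { p, q, t }ᶜ
  { s, t }  = { p, q, r }ᶜ
  { p, r, s }  = { q, t }ᶜ
  { q, s, t }  = { q, t } ∪ { s }
  { r, s, t }  = { p, q }ᶜ
  |family| = 32
Iteration 5: stable.

|σ(𝒜)| = 32.  σ(𝒜) = { ∅, { p }, { q }, { r }, { s }, { t }, { p, q }, { p, r }, { p, s }, { p, t }, { q, r }, { q, s }, { q, t }, { r, s }, { r, t }, { s, t }, { p, q, r }, { p, q, s }, { p, q, t }, { p, r, s }, { p, r, t }, { p, s, t }, { q, r, s }, { q, r, t }, { q, s, t }, { r, s, t }, { p, q, r, s }, { p, q, r, t }, { p, q, s, t }, { p, r, s, t }, { q, r, s, t }, S }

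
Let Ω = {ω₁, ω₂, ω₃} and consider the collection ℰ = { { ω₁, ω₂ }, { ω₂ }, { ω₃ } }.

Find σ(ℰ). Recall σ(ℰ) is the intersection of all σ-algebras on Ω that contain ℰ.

σ(ℰ) = { {  }, { ω₁ }, { ω₂ }, { ω₃ }, { ω₁, ω₂ }, { ω₁, ω₃ }, { ω₂, ω₃ }, Ω }

Trace:
Begin from { {  }, { ω₂ }, { ω₃ }, { ω₁, ω₂ }, Ω } (that is, ℰ plus ∅ and Ω).
Pass 1 adds 2:
  { ω₁, ω₃ }  = Ω∖{ ω₂ }
  { ω₂, ω₃ }  = { ω₃ } ∪ { ω₂ }
  [7 total]
Pass 2 adds 1:
  { ω₁ }  = Ω∖{ ω₂, ω₃ }
  [8 total]
Pass 3: already closed under ᶜ and ∪.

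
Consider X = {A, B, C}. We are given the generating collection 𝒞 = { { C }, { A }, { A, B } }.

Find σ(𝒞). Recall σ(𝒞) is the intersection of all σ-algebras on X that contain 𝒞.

σ(𝒞) = { {}, { A }, { B }, { C }, { A, B }, { A, C }, { B, C }, X }

Derivation:
Initial family (5 sets): { {}, { A }, { C }, { A, B }, X }.
Iteration 1: +2 →
  { A, C }  = { C } ∪ { A }
  { B, C }  = ᶜ of { A }
  — 7 sets.
Iteration 2: 1 new —
  { B }  = ᶜ of { A, C }
  — 8 sets.
Iteration 3: closed — nothing new.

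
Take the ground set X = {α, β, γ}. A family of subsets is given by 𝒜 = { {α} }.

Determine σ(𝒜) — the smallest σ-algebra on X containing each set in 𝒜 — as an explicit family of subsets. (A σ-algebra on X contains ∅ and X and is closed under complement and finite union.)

Begin from { {}, {α}, X } (that is, 𝒜 plus ∅ and X).
Step 1: 1 new —
  {β,γ}  = X∖{α}
  — 4 sets.
After Step 2 the family is unchanged; done.

Therefore σ(𝒜) = { {}, {α}, {β,γ}, X } (|σ(𝒜)| = 4).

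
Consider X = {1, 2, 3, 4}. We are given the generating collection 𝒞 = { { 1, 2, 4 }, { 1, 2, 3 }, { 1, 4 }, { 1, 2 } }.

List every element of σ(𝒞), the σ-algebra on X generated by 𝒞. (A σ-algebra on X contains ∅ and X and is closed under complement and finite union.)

|σ(𝒞)| = 16.  σ(𝒞) = { {}, { 1 }, { 2 }, { 3 }, { 4 }, { 1, 2 }, { 1, 3 }, { 1, 4 }, { 2, 3 }, { 2, 4 }, { 3, 4 }, { 1, 2, 3 }, { 1, 2, 4 }, { 1, 3, 4 }, { 2, 3, 4 }, X }

Derivation:
Start: 𝒞 ∪ {∅, X} = { {}, { 1, 2 }, { 1, 4 }, { 1, 2, 3 }, { 1, 2, 4 }, X }.
Step 1: +4 →
  { 3 }  = { 1, 2, 4 }ᶜ
  { 4 }  = { 1, 2, 3 }ᶜ
  { 2, 3 }  = { 1, 4 }ᶜ
  { 3, 4 }  = { 1, 2 }ᶜ
  (now 10)
Step 2. New:
  { 1, 3, 4 }  = { 3, 4 } ∪ { 1, 4 }
  { 2, 3, 4 }  = { 3, 4 } ∪ { 2, 3 }
  (now 12)
Step 3: +2 →
  { 1 }  = { 2, 3, 4 }ᶜ
  { 2 }  = { 1, 3, 4 }ᶜ
  (now 14)
Step 4: +2 →
  { 1, 3 }  = { 3 } ∪ { 1 }
  { 2, 4 }  = { 4 } ∪ { 2 }
  (now 16)
Step 5: no new sets; the family is a σ-algebra.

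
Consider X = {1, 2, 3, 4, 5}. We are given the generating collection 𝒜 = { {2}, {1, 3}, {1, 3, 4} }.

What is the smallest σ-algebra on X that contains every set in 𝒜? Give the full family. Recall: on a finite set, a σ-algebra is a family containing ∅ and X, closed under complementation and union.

σ(𝒜) (16 sets): { ∅, {2}, {4}, {5}, {1, 3}, {2, 4}, {2, 5}, {4, 5}, {1, 2, 3}, {1, 3, 4}, {1, 3, 5}, {2, 4, 5}, {1, 2, 3, 4}, {1, 2, 3, 5}, {1, 3, 4, 5}, X }

Working:
Take S₀ = 𝒜 ∪ {∅, X} = { ∅, {2}, {1, 3}, {1, 3, 4}, X }.
Iteration 1 adds 5:
  {2, 5}  = X∖{1, 3, 4}
  {1, 2, 3}  = {1, 3} ∪ {2}
  {2, 4, 5}  = X∖{1, 3}
  {1, 2, 3, 4}  = {1, 3, 4} ∪ {2}
  {1, 3, 4, 5}  = X∖{2}
Iteration 2 (3 new):
  {5}  = X∖{1, 2, 3, 4}
  {4, 5}  = X∖{1, 2, 3}
  {1, 2, 3, 5}  = {2, 5} ∪ {1, 2, 3}
Iteration 3. New:
  {4}  = X∖{1, 2, 3, 5}
  {1, 3, 5}  = {1, 3} ∪ {5}
Iteration 4: 1 new —
  {2, 4}  = X∖{1, 3, 5}
Iteration 5: no new sets; the family is a σ-algebra.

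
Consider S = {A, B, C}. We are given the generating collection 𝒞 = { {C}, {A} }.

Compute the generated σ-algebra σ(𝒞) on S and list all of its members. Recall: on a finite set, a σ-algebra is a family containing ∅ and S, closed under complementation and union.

σ(𝒞) = { {}, {A}, {B}, {C}, {A,B}, {A,C}, {B,C}, S }

Derivation:
Seed the family with 𝒞 together with ∅ and S: { {}, {A}, {C}, S }.
Round 1 adds 3:
  {A,B}  = {C}ᶜ
  {A,C}  = {C} ∪ {A}
  {B,C}  = {A}ᶜ
  [7 total]
Round 2 adds 1:
  {B}  = {A,C}ᶜ
  [8 total]
Round 3: closed — nothing new.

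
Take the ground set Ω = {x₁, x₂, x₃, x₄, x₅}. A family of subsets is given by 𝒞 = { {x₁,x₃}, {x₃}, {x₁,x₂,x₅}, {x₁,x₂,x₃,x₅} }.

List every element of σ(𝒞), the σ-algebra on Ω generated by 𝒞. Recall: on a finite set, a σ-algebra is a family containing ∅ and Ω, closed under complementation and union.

σ(𝒞) = { ∅, {x₁}, {x₃}, {x₄}, {x₁,x₃}, {x₁,x₄}, {x₂,x₅}, {x₃,x₄}, {x₁,x₂,x₅}, {x₁,x₃,x₄}, {x₂,x₃,x₅}, {x₂,x₄,x₅}, {x₁,x₂,x₃,x₅}, {x₁,x₂,x₄,x₅}, {x₂,x₃,x₄,x₅}, Ω }

Derivation:
Initial family (6 sets): { ∅, {x₃}, {x₁,x₃}, {x₁,x₂,x₅}, {x₁,x₂,x₃,x₅}, Ω }.
Pass 1: +4 →
  {x₄}  = complement {x₁,x₂,x₃,x₅}
  {x₃,x₄}  = complement {x₁,x₂,x₅}
  {x₂,x₄,x₅}  = complement {x₁,x₃}
  {x₁,x₂,x₄,x₅}  = complement {x₃}
Pass 2: 2 new —
  {x₁,x₃,x₄}  = {x₃,x₄} ∪ {x₁,x₃}
  {x₂,x₃,x₄,x₅}  = {x₃,x₄} ∪ {x₂,x₄,x₅}
Pass 3 adds 2:
  {x₁}  = complement {x₂,x₃,x₄,x₅}
  {x₂,x₅}  = complement {x₁,x₃,x₄}
Pass 4. New:
  {x₁,x₄}  = {x₄} ∪ {x₁}
  {x₂,x₃,x₅}  = {x₃} ∪ {x₂,x₅}
Pass 5: stable.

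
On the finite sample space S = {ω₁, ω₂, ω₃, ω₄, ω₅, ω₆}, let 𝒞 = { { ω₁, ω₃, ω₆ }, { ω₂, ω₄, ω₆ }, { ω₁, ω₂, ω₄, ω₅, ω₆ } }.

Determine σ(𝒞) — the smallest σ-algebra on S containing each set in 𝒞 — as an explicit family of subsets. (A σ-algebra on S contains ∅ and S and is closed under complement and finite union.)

Take S₀ = 𝒞 ∪ {∅, S} = { {}, { ω₁, ω₃, ω₆ }, { ω₂, ω₄, ω₆ }, { ω₁, ω₂, ω₄, ω₅, ω₆ }, S }.
Pass 1 (4 new):
  { ω₃ }  = ᶜ of { ω₁, ω₂, ω₄, ω₅, ω₆ }
  { ω₁, ω₃, ω₅ }  = ᶜ of { ω₂, ω₄, ω₆ }
  { ω₂, ω₄, ω₅ }  = ᶜ of { ω₁, ω₃, ω₆ }
  { ω₁, ω₂, ω₃, ω₄, ω₆ }  = { ω₂, ω₄, ω₆ } ∪ { ω₁, ω₃, ω₆ }
  [9 total]
Pass 2: 6 new —
  { ω₅ }  = ᶜ of { ω₁, ω₂, ω₃, ω₄, ω₆ }
  { ω₁, ω₃, ω₅, ω₆ }  = { ω₁, ω₃, ω₆ } ∪ { ω₁, ω₃, ω₅ }
  { ω₂, ω₃, ω₄, ω₅ }  = { ω₃ } ∪ { ω₂, ω₄, ω₅ }
  { ω₂, ω₃, ω₄, ω₆ }  = { ω₂, ω₄, ω₆ } ∪ { ω₃ }
  { ω₂, ω₄, ω₅, ω₆ }  = { ω₂, ω₄, ω₆ } ∪ { ω₂, ω₄, ω₅ }
  { ω₁, ω₂, ω₃, ω₄, ω₅ }  = { ω₁, ω₃, ω₅ } ∪ { ω₂, ω₄, ω₅ }
  [15 total]
Pass 3: 7 new —
  { ω₆ }  = ᶜ of { ω₁, ω₂, ω₃, ω₄, ω₅ }
  { ω₁, ω₃ }  = ᶜ of { ω₂, ω₄, ω₅, ω₆ }
  { ω₁, ω₅ }  = ᶜ of { ω₂, ω₃, ω₄, ω₆ }
  { ω₁, ω₆ }  = ᶜ of { ω₂, ω₃, ω₄, ω₅ }
  { ω₂, ω₄ }  = ᶜ of { ω₁, ω₃, ω₅, ω₆ }
  { ω₃, ω₅ }  = { ω₃ } ∪ { ω₅ }
  { ω₂, ω₃, ω₄, ω₅, ω₆ }  = { ω₂, ω₄, ω₆ } ∪ { ω₂, ω₃, ω₄, ω₅ }
  [22 total]
Pass 4: 9 new —
  { ω₁ }  = ᶜ of { ω₂, ω₃, ω₄, ω₅, ω₆ }
  { ω₃, ω₆ }  = { ω₆ } ∪ { ω₃ }
  { ω₅, ω₆ }  = { ω₆ } ∪ { ω₅ }
  { ω₁, ω₅, ω₆ }  = { ω₁, ω₆ } ∪ { ω₁, ω₅ }
  { ω₂, ω₃, ω₄ }  = { ω₂, ω₄ } ∪ { ω₃ }
  { ω₃, ω₅, ω₆ }  = { ω₃, ω₅ } ∪ { ω₆ }
  { ω₁, ω₂, ω₃, ω₄ }  = { ω₁, ω₃ } ∪ { ω₂, ω₄ }
  { ω₁, ω₂, ω₄, ω₅ }  = { ω₁, ω₅ } ∪ { ω₂, ω₄ }
  { ω₁, ω₂, ω₄, ω₆ }  = ᶜ of { ω₃, ω₅ }
  [31 total]
Pass 5: 1 new —
  { ω₁, ω₂, ω₄ }  = ᶜ of { ω₃, ω₅, ω₆ }
  [32 total]
After Pass 6 the family is unchanged; done.

σ(𝒞) = { {}, { ω₁ }, { ω₃ }, { ω₅ }, { ω₆ }, { ω₁, ω₃ }, { ω₁, ω₅ }, { ω₁, ω₆ }, { ω₂, ω₄ }, { ω₃, ω₅ }, { ω₃, ω₆ }, { ω₅, ω₆ }, { ω₁, ω₂, ω₄ }, { ω₁, ω₃, ω₅ }, { ω₁, ω₃, ω₆ }, { ω₁, ω₅, ω₆ }, { ω₂, ω₃, ω₄ }, { ω₂, ω₄, ω₅ }, { ω₂, ω₄, ω₆ }, { ω₃, ω₅, ω₆ }, { ω₁, ω₂, ω₃, ω₄ }, { ω₁, ω₂, ω₄, ω₅ }, { ω₁, ω₂, ω₄, ω₆ }, { ω₁, ω₃, ω₅, ω₆ }, { ω₂, ω₃, ω₄, ω₅ }, { ω₂, ω₃, ω₄, ω₆ }, { ω₂, ω₄, ω₅, ω₆ }, { ω₁, ω₂, ω₃, ω₄, ω₅ }, { ω₁, ω₂, ω₃, ω₄, ω₆ }, { ω₁, ω₂, ω₄, ω₅, ω₆ }, { ω₂, ω₃, ω₄, ω₅, ω₆ }, S }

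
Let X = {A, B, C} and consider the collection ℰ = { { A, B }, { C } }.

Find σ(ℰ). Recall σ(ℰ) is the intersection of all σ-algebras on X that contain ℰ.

|σ(ℰ)| = 4.  σ(ℰ) = { {}, { C }, { A, B }, X }

Check:
Initial family (4 sets): { {}, { C }, { A, B }, X }.
Step 1: closed — nothing new.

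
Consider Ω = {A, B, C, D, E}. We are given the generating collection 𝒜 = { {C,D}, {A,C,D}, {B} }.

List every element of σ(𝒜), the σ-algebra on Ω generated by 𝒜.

Seed the family with 𝒜 together with ∅ and Ω: { ∅, {B}, {C,D}, {A,C,D}, Ω }.
Step 1 adds 5:
  {B,E}  = ᶜ of {A,C,D}
  {A,B,E}  = ᶜ of {C,D}
  {B,C,D}  = {C,D} ∪ {B}
  {A,B,C,D}  = {A,C,D} ∪ {B}
  {A,C,D,E}  = ᶜ of {B}
  |family| = 10
Step 2 adds 3:
  {E}  = ᶜ of {A,B,C,D}
  {A,E}  = ᶜ of {B,C,D}
  {B,C,D,E}  = {B,E} ∪ {C,D}
  |family| = 13
Step 3: 2 new —
  {A}  = ᶜ of {B,C,D,E}
  {C,D,E}  = {C,D} ∪ {E}
  |family| = 15
Step 4: +1 →
  {A,B}  = ᶜ of {C,D,E}
  |family| = 16
Step 5: closed — nothing new.

σ(𝒜) = { ∅, {A}, {B}, {E}, {A,B}, {A,E}, {B,E}, {C,D}, {A,B,E}, {A,C,D}, {B,C,D}, {C,D,E}, {A,B,C,D}, {A,C,D,E}, {B,C,D,E}, Ω }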